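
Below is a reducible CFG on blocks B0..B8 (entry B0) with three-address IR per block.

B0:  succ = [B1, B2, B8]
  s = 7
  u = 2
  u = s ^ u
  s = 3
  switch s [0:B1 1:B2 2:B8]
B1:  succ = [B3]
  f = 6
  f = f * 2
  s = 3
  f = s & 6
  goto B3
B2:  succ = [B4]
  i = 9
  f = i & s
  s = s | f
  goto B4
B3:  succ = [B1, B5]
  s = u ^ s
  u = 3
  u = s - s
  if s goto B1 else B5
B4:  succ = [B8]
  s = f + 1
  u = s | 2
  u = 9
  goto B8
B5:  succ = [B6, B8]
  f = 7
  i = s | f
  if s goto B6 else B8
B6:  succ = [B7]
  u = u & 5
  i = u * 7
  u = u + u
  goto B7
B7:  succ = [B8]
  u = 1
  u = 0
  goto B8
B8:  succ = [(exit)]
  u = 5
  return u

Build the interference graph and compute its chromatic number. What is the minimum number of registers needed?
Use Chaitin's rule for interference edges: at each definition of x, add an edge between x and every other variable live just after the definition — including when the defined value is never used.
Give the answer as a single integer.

Per-block:
  B0: def={s,u} ue=∅
  B1: def={f,s} ue=∅
  B2: def={f,i,s} ue={s}
  B3: def={s,u} ue={s,u}
  B4: def={s,u} ue={f}
  B5: def={f,i} ue={s}
  B6: def={i,u} ue={u}
  B7: def={u} ue=∅
  B8: def={u} ue=∅

Backward fixpoint:
  B0 li=∅ lo={s,u}
  B1 li={u} lo={s,u}
  B2 li={s} lo={f}
  B3 li={s,u} lo={s,u}
  B4 li={f} lo=∅
  B5 li={s,u} lo={u}
  B6 li={u} lo=∅
  B7 li=∅ lo=∅
  B8 li=∅ lo=∅

Interfere edges:
  f↔{s,u}
  i↔{s,u}
  s↔{f,i,u}
  u↔{f,i,s}

Chromatic number:
  lower bound: {f,s,u} mutually conflict ⇒ χ ≥ 3
  assign f→R2 i→R2 s→R0 u→R1 — no edge inside a register ⇒ χ ≤ 3
  χ = 3

Answer: 3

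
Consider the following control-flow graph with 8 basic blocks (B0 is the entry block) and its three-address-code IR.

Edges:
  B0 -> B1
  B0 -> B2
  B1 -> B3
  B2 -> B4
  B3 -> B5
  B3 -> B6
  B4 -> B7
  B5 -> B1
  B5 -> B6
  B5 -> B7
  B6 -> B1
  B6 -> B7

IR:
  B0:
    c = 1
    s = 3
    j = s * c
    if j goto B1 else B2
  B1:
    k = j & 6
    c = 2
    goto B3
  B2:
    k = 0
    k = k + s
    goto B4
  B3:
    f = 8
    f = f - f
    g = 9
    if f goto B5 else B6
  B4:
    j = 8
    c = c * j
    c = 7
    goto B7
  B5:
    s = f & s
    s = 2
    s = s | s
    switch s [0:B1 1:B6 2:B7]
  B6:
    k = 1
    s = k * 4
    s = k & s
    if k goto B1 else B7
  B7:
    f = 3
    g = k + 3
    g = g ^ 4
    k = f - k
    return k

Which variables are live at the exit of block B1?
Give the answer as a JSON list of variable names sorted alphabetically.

def/use:
  B0: def={c,j,s} ue=∅
  B1: def={c,k} ue={j}
  B2: def={k} ue={s}
  B3: def={f,g} ue=∅
  B4: def={c,j} ue={c}
  B5: def={s} ue={f,s}
  B6: def={k,s} ue=∅
  B7: def={f,g,k} ue={k}

Liveness:
  B0: in=∅ out={c,j,s}
  B1: in={j,s} out={j,k,s}
  B2: in={c,s} out={c,k}
  B3: in={j,k,s} out={f,j,k,s}
  B4: in={c,k} out={k}
  B5: in={f,j,k,s} out={j,k,s}
  B6: in={j} out={j,k,s}
  B7: in={k} out=∅

live-out(B1) = ["j", "k", "s"]

Answer: ["j", "k", "s"]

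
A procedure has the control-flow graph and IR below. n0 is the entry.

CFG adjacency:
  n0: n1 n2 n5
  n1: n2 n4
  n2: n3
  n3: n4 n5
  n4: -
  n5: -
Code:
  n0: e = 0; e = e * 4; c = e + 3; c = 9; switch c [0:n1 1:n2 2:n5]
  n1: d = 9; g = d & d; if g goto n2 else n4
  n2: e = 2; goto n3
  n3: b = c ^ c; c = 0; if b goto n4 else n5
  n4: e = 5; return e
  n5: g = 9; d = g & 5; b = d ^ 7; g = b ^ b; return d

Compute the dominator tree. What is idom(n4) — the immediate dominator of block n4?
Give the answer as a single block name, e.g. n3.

idom tree: n1←n0 n2←n0 n3←n2 n4←n0 n5←n0
Join-block Dom:
  n2: preds {n0,n1}: {n0} ∩ {n0,n1} = {n0}; idom=n0
  n4: preds {n1,n3}: {n0,n1} ∩ {n0,n2,n3} = {n0}; idom=n0
  n5: preds {n0,n3}: {n0} ∩ {n0,n2,n3} = {n0}; idom=n0

idom(n4) = n0

Answer: n0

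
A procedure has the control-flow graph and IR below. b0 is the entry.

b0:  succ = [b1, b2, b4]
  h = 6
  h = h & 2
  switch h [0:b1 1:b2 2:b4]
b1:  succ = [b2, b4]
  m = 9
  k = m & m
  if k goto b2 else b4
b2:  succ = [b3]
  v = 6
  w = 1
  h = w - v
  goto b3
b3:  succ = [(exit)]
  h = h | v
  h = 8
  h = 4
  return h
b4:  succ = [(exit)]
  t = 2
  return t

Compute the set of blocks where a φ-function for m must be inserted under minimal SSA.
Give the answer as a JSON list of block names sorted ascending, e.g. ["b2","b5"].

Answer: ["b2", "b4"]

Working:
idom tree: b1←b0 b2←b0 b3←b2 b4←b0
Join-block Dom:
  b2: preds {b0,b1}: {b0} ∩ {b0,b1} = {b0}; idom=b0
  b4: preds {b0,b1}: {b0} ∩ {b0,b1} = {b0}; idom=b0

DF derivation:
  b2←b0: walk · to b0
  b2←b1: walk b1 to b0
  b4←b0: walk · to b0
  b4←b1: walk b1 to b0
  b0: DF=∅
  b1: DF={b2,b4}
  b2: DF=∅
  b3: DF=∅
  b4: DF=∅

φ for m: defs {b1}
  DF⁺ = {b2,b4}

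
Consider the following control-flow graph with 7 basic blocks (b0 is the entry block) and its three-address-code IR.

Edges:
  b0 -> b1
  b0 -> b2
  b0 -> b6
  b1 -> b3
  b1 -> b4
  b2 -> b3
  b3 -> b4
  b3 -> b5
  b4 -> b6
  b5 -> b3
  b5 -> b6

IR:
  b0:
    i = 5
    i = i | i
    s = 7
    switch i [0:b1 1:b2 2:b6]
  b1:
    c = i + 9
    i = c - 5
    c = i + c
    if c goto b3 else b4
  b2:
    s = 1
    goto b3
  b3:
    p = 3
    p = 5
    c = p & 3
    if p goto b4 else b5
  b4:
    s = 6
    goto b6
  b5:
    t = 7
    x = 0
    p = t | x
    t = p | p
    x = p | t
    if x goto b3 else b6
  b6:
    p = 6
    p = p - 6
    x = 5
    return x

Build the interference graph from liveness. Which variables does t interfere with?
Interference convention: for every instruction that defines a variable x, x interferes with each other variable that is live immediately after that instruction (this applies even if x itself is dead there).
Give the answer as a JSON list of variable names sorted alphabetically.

Answer: ["p", "x"]

Derivation:
Block summaries:
  b0: def={i,s} ue=∅
  b1: def={c,i} ue={i}
  b2: def={s} ue=∅
  b3: def={c,p} ue=∅
  b4: def={s} ue=∅
  b5: def={p,t,x} ue=∅
  b6: def={p,x} ue=∅

Backward fixpoint:
  b0: in=∅ out={i}
  b1: in={i} out=∅
  b2: in=∅ out=∅
  b3: in=∅ out=∅
  b4: in=∅ out=∅
  b5: in=∅ out=∅
  b6: in=∅ out=∅

Conflict graph:
  c↔{i,p}
  i↔{c,s}
  p↔{c,t}
  s↔{i}
  t↔{p,x}
  x↔{t}

N(t) = ["p", "x"]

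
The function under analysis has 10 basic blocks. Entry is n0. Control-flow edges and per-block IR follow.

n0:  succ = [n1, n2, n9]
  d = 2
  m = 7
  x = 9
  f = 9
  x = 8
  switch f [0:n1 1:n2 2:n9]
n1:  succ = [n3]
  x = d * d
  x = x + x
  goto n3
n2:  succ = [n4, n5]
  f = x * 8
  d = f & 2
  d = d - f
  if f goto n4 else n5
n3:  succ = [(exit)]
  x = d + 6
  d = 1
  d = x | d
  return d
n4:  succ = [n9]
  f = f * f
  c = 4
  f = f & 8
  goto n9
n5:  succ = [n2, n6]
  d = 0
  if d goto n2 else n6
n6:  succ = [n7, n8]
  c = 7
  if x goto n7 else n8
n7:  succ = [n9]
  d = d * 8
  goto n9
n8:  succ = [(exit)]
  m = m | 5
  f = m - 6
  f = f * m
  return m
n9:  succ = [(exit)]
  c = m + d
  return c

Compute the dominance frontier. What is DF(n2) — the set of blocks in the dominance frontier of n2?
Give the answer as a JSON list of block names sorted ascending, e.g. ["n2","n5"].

Answer: ["n2", "n9"]

Working:
idom tree: n1←n0 n2←n0 n3←n1 n4←n2 n5←n2 n6←n5 n7←n6 n8←n6 n9←n0
Dom∩ at merges:
  n2: preds {n0,n5}: {n0} ∩ {n0,n2,n5} = {n0}; idom=n0
  n9: preds {n0,n4,n7}: {n0} ∩ {n0,n2,n4} ∩ {n0,n2,n5,n6,n7} = {n0}; idom=n0

DF walk-up:
  n2←n0: walk · to n0
  n2←n5: walk n5→n2 to n0
  n9←n0: walk · to n0
  n9←n4: walk n4→n2 to n0
  n9←n7: walk n7→n6→n5→n2 to n0
  DF(n0)=∅
  DF(n1)=∅
  DF(n2)={n2,n9}
  DF(n3)=∅
  DF(n4)={n9}
  DF(n5)={n2,n9}
  DF(n6)={n9}
  DF(n7)={n9}
  DF(n8)=∅
  DF(n9)=∅

DF(n2) = ["n2", "n9"]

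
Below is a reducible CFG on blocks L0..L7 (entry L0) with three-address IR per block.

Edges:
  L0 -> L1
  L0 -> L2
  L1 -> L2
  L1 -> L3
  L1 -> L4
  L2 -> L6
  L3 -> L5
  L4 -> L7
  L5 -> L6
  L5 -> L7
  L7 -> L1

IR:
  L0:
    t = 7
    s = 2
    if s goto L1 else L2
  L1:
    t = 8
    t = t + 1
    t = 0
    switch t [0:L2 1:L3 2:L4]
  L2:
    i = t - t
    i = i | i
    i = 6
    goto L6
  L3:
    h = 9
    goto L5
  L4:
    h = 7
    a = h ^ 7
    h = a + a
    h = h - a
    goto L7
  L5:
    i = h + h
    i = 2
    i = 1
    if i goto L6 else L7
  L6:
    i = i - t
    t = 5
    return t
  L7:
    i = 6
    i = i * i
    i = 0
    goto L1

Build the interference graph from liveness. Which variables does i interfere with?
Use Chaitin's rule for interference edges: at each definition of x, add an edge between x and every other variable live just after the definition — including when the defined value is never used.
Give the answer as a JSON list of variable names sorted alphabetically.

Per-block:
  L0: {s,t} / ∅
  L1: {t} / ∅
  L2: {i} / {t}
  L3: {h} / ∅
  L4: {a,h} / ∅
  L5: {i} / {h}
  L6: {i,t} / {i,t}
  L7: {i} / ∅

Backward fixpoint:
  L0 li=∅ lo={t}
  L1 li=∅ lo={t}
  L2 li={t} lo={i,t}
  L3 li={t} lo={h,t}
  L4 li=∅ lo=∅
  L5 li={h,t} lo={i,t}
  L6 li={i,t} lo=∅
  L7 li=∅ lo=∅

Interference:
  a: {h}
  h: {a,t}
  i: {t}
  s: {t}
  t: {h,i,s}

N(i) = ["t"]

Answer: ["t"]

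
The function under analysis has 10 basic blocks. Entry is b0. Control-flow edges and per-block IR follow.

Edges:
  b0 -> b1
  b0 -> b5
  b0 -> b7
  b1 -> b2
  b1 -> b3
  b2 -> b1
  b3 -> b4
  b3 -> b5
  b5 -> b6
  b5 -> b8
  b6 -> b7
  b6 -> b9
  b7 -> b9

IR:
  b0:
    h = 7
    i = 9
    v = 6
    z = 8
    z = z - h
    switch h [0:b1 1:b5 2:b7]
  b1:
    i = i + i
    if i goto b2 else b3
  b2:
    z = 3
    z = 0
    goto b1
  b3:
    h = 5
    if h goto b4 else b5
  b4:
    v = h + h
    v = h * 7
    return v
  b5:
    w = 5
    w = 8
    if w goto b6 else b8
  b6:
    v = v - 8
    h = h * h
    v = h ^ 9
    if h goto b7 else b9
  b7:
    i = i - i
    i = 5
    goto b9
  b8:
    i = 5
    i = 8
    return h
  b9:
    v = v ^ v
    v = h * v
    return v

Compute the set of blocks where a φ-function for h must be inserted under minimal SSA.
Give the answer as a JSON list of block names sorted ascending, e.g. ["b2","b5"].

idom tree: b1←b0 b2←b1 b3←b1 b4←b3 b5←b0 b6←b5 b7←b0 b8←b5 b9←b0
Join-block Dom:
  b1: preds {b0,b2}: {b0} ∩ {b0,b1,b2} = {b0}; idom=b0
  b5: preds {b0,b3}: {b0} ∩ {b0,b1,b3} = {b0}; idom=b0
  b7: preds {b0,b6}: {b0} ∩ {b0,b5,b6} = {b0}; idom=b0
  b9: preds {b6,b7}: {b0,b5,b6} ∩ {b0,b7} = {b0}; idom=b0

Frontier:
  b1←b0: walk · to b0
  b1←b2: walk b2→b1 to b0
  b5←b0: walk · to b0
  b5←b3: walk b3→b1 to b0
  b7←b0: walk · to b0
  b7←b6: walk b6→b5 to b0
  b9←b6: walk b6→b5 to b0
  b9←b7: walk b7 to b0
  b0 → ∅
  b1 → {b1,b5}
  b2 → {b1}
  b3 → {b5}
  b4 → ∅
  b5 → {b7,b9}
  b6 → {b7,b9}
  b7 → {b9}
  b8 → ∅
  b9 → ∅

φ for h: defs {b0,b3,b6}
  DF⁺ = {b5,b7,b9}

Answer: ["b5", "b7", "b9"]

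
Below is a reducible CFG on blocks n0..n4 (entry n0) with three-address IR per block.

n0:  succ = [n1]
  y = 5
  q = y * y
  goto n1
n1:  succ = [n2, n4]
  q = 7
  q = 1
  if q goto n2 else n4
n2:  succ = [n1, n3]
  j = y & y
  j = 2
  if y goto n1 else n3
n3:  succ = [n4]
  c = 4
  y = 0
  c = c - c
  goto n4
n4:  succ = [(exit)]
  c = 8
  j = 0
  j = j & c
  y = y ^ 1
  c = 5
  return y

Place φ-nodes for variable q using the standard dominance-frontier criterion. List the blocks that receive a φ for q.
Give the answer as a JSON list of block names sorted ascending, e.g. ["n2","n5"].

Answer: ["n1"]

Working:
idom tree: n1←n0 n2←n1 n3←n2 n4←n1
Join-block Dom:
  n1: preds {n0,n2}: {n0} ∩ {n0,n1,n2} = {n0}; idom=n0
  n4: preds {n1,n3}: {n0,n1} ∩ {n0,n1,n2,n3} = {n0,n1}; idom=n1

DF derivation:
  n1←n0: walk · to n0
  n1←n2: walk n2→n1 to n0
  n4←n1: walk · to n1
  n4←n3: walk n3→n2 to n1
  n0 → ∅
  n1 → {n1}
  n2 → {n1,n4}
  n3 → {n4}
  n4 → ∅

φ for q: defs {n0,n1}
  DF⁺ = {n1}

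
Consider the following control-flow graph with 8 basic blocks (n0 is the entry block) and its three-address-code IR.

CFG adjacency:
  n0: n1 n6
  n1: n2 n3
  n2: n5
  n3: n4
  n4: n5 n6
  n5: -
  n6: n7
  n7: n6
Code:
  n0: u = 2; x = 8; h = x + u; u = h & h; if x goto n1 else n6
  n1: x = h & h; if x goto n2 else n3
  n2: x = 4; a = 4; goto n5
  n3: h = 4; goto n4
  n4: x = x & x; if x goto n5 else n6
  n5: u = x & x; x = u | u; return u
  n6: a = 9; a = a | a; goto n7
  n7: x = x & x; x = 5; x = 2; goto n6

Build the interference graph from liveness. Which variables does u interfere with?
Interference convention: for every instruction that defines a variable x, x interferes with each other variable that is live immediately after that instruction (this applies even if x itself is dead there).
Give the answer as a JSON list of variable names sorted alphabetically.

Per-block:
  n0 def {h,u,x} use ∅
  n1 def {x} use {h}
  n2 def {a,x} use ∅
  n3 def {h} use ∅
  n4 def {x} use {x}
  n5 def {u,x} use {x}
  n6 def {a} use ∅
  n7 def {x} use {x}

Live sets:
  n0 li=∅ lo={h,x}
  n1 li={h} lo={x}
  n2 li=∅ lo={x}
  n3 li={x} lo={x}
  n4 li={x} lo={x}
  n5 li={x} lo=∅
  n6 li={x} lo={x}
  n7 li={x} lo={x}

Interfere edges:
  a — {x}
  h — {u,x}
  u — {h,x}
  x — {a,h,u}

N(u) = ["h", "x"]

Answer: ["h", "x"]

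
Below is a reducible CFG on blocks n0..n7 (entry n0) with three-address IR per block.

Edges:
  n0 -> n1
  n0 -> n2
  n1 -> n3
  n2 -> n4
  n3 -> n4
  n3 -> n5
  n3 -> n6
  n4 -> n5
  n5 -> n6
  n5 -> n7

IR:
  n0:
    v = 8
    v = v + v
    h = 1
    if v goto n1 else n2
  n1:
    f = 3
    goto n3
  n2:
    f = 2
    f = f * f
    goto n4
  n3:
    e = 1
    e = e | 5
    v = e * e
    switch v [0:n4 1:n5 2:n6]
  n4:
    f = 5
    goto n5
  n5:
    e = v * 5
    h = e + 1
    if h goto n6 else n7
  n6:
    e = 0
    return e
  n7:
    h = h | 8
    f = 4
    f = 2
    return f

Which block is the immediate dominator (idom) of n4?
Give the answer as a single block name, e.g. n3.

idom tree: n1←n0 n2←n0 n3←n1 n4←n0 n5←n0 n6←n0 n7←n5
Dom∩ at merges:
  n4: preds {n2,n3}: {n0,n2} ∩ {n0,n1,n3} = {n0}; idom=n0
  n5: preds {n3,n4}: {n0,n1,n3} ∩ {n0,n4} = {n0}; idom=n0
  n6: preds {n3,n5}: {n0,n1,n3} ∩ {n0,n5} = {n0}; idom=n0

idom(n4) = n0

Answer: n0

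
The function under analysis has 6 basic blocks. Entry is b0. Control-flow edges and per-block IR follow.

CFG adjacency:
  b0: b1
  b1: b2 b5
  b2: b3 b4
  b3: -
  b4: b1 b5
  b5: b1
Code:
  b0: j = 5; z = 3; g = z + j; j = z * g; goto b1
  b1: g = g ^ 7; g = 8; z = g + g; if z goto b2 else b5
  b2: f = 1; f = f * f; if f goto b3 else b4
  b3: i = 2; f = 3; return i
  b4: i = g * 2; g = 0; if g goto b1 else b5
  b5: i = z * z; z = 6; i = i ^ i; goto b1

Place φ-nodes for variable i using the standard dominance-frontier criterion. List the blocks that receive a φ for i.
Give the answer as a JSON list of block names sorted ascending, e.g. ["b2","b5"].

Answer: ["b1", "b5"]

Working:
idom tree: b1←b0 b2←b1 b3←b2 b4←b2 b5←b1
Dom∩ at merges:
  b1: preds {b0,b4,b5}: {b0} ∩ {b0,b1,b2,b4} ∩ {b0,b1,b5} = {b0}; idom=b0
  b5: preds {b1,b4}: {b0,b1} ∩ {b0,b1,b2,b4} = {b0,b1}; idom=b1

DF walk-up:
  join b1 pred b0: · stop@b0
  join b1 pred b4: b4→b2→b1 stop@b0
  join b1 pred b5: b5→b1 stop@b0
  join b5 pred b1: · stop@b1
  join b5 pred b4: b4→b2 stop@b1
  b0 → ∅
  b1 → {b1}
  b2 → {b1,b5}
  b3 → ∅
  b4 → {b1,b5}
  b5 → {b1}

φ for i: defs {b3,b4,b5}
  DF⁺ = {b1,b5}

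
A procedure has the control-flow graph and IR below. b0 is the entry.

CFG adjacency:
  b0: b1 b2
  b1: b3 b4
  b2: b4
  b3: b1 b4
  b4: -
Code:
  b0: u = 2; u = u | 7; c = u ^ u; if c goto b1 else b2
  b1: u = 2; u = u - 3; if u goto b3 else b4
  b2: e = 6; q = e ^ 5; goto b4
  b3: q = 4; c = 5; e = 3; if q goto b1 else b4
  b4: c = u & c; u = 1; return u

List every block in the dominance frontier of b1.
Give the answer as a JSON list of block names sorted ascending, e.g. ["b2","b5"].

Answer: ["b1", "b4"]

Working:
idom tree: b1←b0 b2←b0 b3←b1 b4←b0
Dom at joins:
  b1: preds {b0,b3}: {b0} ∩ {b0,b1,b3} = {b0}; idom=b0
  b4: preds {b1,b2,b3}: {b0,b1} ∩ {b0,b2} ∩ {b0,b1,b3} = {b0}; idom=b0

DF walk-up:
  join b1 pred b0: · stop@b0
  join b1 pred b3: b3→b1 stop@b0
  join b4 pred b1: b1 stop@b0
  join b4 pred b2: b2 stop@b0
  join b4 pred b3: b3→b1 stop@b0
  b0 → ∅
  b1 → {b1,b4}
  b2 → {b4}
  b3 → {b1,b4}
  b4 → ∅

DF(b1) = ["b1", "b4"]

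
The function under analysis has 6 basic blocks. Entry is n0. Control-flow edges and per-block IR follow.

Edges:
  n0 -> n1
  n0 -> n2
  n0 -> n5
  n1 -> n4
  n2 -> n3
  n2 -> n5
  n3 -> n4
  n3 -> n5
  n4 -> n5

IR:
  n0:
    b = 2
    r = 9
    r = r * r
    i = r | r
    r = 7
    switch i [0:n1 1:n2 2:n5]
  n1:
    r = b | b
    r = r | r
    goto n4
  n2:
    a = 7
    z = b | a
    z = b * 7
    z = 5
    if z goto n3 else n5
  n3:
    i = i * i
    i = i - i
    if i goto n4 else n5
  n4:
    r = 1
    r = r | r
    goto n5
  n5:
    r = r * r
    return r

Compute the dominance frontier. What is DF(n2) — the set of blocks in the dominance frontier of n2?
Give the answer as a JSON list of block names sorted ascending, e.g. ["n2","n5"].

idom tree: n1←n0 n2←n0 n3←n2 n4←n0 n5←n0
Join-block Dom:
  n4: preds {n1,n3}: {n0,n1} ∩ {n0,n2,n3} = {n0}; idom=n0
  n5: preds {n0,n2,n3,n4}: {n0} ∩ {n0,n2} ∩ {n0,n2,n3} ∩ {n0,n4} = {n0}; idom=n0

Frontier:
  join n4 pred n1: n1 stop@n0
  join n4 pred n3: n3→n2 stop@n0
  join n5 pred n0: · stop@n0
  join n5 pred n2: n2 stop@n0
  join n5 pred n3: n3→n2 stop@n0
  join n5 pred n4: n4 stop@n0
  DF(n0)=∅
  DF(n1)={n4}
  DF(n2)={n4,n5}
  DF(n3)={n4,n5}
  DF(n4)={n5}
  DF(n5)=∅

DF(n2) = ["n4", "n5"]

Answer: ["n4", "n5"]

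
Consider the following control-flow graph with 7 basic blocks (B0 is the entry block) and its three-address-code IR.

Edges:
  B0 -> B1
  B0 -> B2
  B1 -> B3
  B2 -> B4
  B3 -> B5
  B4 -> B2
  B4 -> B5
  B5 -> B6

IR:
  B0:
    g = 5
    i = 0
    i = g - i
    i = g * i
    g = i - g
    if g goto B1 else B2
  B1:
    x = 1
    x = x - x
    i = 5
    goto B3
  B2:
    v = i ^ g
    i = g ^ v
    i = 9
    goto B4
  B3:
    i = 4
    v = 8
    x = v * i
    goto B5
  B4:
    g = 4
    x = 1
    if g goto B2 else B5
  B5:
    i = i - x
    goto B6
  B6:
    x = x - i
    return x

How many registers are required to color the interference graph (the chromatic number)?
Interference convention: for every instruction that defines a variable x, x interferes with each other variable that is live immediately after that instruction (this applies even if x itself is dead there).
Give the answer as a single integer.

def/use:
  B0 def {g,i} use ∅
  B1 def {i,x} use ∅
  B2 def {i,v} use {g,i}
  B3 def {i,v,x} use ∅
  B4 def {g,x} use ∅
  B5 def {i} use {i,x}
  B6 def {x} use {i,x}

Liveness:
  live B0: ∅→{g,i}
  live B1: ∅→∅
  live B2: {g,i}→{i}
  live B3: ∅→{i,x}
  live B4: {i}→{g,i,x}
  live B5: {i,x}→{i,x}
  live B6: {i,x}→∅

Interference:
  g: {i,v,x}
  i: {g,v,x}
  v: {g,i}
  x: {g,i}

Chromatic number:
  lower bound: {g,i,v} mutually conflict ⇒ χ ≥ 3
  assign g→c0 i→c1 v→c2 x→c2 — no edge inside a register ⇒ χ ≤ 3
  χ = 3

Answer: 3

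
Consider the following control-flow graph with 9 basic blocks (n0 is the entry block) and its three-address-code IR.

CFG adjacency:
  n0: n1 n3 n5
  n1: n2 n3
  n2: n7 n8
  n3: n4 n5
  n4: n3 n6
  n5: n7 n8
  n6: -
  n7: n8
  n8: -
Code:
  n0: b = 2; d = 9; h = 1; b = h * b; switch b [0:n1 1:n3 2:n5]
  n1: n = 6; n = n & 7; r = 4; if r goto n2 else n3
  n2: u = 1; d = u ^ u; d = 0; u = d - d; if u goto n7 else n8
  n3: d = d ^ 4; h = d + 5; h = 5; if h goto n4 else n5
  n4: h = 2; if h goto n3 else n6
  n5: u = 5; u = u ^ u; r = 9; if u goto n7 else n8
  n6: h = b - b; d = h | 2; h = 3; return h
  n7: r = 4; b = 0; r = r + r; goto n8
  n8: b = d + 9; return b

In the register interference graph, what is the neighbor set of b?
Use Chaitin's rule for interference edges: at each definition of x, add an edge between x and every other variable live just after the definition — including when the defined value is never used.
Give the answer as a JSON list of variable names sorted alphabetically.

def/use:
  n0: def={b,d,h} ue=∅
  n1: def={n,r} ue=∅
  n2: def={d,u} ue=∅
  n3: def={d,h} ue={d}
  n4: def={h} ue=∅
  n5: def={r,u} ue=∅
  n6: def={d,h} ue={b}
  n7: def={b,r} ue=∅
  n8: def={b} ue={d}

Live sets:
  live n0: ∅→{b,d}
  live n1: {b,d}→{b,d}
  live n2: ∅→{d}
  live n3: {b,d}→{b,d}
  live n4: {b,d}→{b,d}
  live n5: {d}→{d}
  live n6: {b}→∅
  live n7: {d}→{d}
  live n8: {d}→∅

Interference:
  b: {d,h,n,r}
  d: {b,h,n,r,u}
  h: {b,d}
  n: {b,d}
  r: {b,d,u}
  u: {d,r}

N(b) = ["d", "h", "n", "r"]

Answer: ["d", "h", "n", "r"]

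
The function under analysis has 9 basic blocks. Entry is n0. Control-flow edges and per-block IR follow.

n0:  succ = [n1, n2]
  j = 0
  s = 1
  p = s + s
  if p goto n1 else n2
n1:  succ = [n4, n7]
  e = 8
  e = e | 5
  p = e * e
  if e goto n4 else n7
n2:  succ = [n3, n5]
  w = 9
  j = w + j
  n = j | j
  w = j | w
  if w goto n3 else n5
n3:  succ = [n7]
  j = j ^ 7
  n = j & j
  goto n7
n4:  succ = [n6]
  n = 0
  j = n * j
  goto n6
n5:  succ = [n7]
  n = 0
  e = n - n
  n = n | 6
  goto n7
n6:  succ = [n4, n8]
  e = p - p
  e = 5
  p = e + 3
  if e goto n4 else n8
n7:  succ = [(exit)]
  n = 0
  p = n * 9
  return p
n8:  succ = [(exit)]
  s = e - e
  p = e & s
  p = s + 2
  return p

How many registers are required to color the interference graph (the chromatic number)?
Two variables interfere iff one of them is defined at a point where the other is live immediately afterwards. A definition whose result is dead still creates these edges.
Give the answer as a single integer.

Answer: 4

Working:
def/use:
  n0: {j,p,s} / ∅
  n1: {e,p} / ∅
  n2: {j,n,w} / {j}
  n3: {j,n} / {j}
  n4: {j,n} / {j}
  n5: {e,n} / ∅
  n6: {e,p} / {p}
  n7: {n,p} / ∅
  n8: {p,s} / {e}

Backward fixpoint:
  live n0: ∅→{j}
  live n1: {j}→{j,p}
  live n2: {j}→{j}
  live n3: {j}→∅
  live n4: {j,p}→{j,p}
  live n5: ∅→∅
  live n6: {j,p}→{e,j,p}
  live n7: ∅→∅
  live n8: {e}→∅

Conflict graph:
  e — {j,n,p,s}
  j — {e,n,p,s,w}
  n — {e,j,p,w}
  p — {e,j,n,s}
  s — {e,j,p}
  w — {j,n}

Chromatic number:
  {e,j,n,p} pairwise interfere (4-clique) ⇒ χ ≥ 4
  assign e→c1 j→c0 n→c2 p→c3 s→c2 w→c1 — no edge inside a register ⇒ χ ≤ 4
  χ = 4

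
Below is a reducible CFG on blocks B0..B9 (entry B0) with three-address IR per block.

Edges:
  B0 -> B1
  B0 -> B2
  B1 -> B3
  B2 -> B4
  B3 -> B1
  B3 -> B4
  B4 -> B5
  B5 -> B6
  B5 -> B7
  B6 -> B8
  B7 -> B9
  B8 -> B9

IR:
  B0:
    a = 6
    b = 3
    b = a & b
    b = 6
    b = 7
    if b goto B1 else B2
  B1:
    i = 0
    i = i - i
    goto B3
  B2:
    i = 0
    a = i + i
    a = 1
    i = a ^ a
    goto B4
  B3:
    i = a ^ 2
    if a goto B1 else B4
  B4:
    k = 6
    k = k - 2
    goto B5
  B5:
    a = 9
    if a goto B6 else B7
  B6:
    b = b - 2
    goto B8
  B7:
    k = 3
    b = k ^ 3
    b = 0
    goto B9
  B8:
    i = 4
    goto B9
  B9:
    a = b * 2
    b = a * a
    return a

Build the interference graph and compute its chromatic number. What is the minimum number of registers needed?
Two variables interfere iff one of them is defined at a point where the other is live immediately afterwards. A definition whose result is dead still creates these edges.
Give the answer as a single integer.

Answer: 3

Derivation:
Per-block:
  B0: {a,b} / ∅
  B1: {i} / ∅
  B2: {a,i} / ∅
  B3: {i} / {a}
  B4: {k} / ∅
  B5: {a} / ∅
  B6: {b} / {b}
  B7: {b,k} / ∅
  B8: {i} / ∅
  B9: {a,b} / {b}

Backward fixpoint:
  live B0: ∅→{a,b}
  live B1: {a,b}→{a,b}
  live B2: {b}→{b}
  live B3: {a,b}→{a,b}
  live B4: {b}→{b}
  live B5: {b}→{b}
  live B6: {b}→{b}
  live B7: ∅→{b}
  live B8: {b}→{b}
  live B9: {b}→∅

Interference:
  a: {b,i}
  b: {a,i,k}
  i: {a,b}
  k: {b}

Registers:
  lower bound: {a,b,i} mutually conflict ⇒ χ ≥ 3
  3-colouring: r0={b}  r1={a,k}  r2={i}
  χ = 3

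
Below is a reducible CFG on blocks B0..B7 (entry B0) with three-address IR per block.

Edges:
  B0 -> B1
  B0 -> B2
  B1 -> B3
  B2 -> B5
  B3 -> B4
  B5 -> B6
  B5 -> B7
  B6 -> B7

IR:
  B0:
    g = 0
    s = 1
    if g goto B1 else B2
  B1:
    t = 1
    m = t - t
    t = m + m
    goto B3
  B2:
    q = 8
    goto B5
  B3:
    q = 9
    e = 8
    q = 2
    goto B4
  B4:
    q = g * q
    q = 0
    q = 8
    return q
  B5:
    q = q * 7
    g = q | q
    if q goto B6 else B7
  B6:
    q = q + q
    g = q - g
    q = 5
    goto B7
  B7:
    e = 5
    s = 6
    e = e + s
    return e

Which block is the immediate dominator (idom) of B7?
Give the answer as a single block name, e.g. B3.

Answer: B5

Working:
idom tree: B1←B0 B2←B0 B3←B1 B4←B3 B5←B2 B6←B5 B7←B5
Dom at joins:
  B7: preds {B5,B6}: {B0,B2,B5} ∩ {B0,B2,B5,B6} = {B0,B2,B5}; idom=B5

idom(B7) = B5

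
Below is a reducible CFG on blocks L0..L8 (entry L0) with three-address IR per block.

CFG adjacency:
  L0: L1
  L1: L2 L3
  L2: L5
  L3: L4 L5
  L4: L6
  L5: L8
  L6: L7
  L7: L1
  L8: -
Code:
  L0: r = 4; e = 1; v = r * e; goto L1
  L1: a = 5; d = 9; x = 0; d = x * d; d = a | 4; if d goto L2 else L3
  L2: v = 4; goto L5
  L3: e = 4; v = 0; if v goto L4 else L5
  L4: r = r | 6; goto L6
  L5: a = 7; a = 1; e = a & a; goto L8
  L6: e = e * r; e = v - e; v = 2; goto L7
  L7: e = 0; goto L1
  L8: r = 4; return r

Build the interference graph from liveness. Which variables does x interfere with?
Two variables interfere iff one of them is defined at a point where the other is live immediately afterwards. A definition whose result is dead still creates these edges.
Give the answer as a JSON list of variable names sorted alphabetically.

Answer: ["a", "d", "r"]

Analysis:
Block summaries:
  L0: {e,r,v} / ∅
  L1: {a,d,x} / ∅
  L2: {v} / ∅
  L3: {e,v} / ∅
  L4: {r} / {r}
  L5: {a,e} / ∅
  L6: {e,v} / {e,r,v}
  L7: {e} / ∅
  L8: {r} / ∅

Live sets:
  L0 li=∅ lo={r}
  L1 li={r} lo={r}
  L2 li=∅ lo=∅
  L3 li={r} lo={e,r,v}
  L4 li={e,r,v} lo={e,r,v}
  L5 li=∅ lo=∅
  L6 li={e,r,v} lo={r}
  L7 li={r} lo={r}
  L8 li=∅ lo=∅

Conflict graph:
  a: {d,r,x}
  d: {a,r,x}
  e: {r,v}
  r: {a,d,e,v,x}
  v: {e,r}
  x: {a,d,r}

N(x) = ["a", "d", "r"]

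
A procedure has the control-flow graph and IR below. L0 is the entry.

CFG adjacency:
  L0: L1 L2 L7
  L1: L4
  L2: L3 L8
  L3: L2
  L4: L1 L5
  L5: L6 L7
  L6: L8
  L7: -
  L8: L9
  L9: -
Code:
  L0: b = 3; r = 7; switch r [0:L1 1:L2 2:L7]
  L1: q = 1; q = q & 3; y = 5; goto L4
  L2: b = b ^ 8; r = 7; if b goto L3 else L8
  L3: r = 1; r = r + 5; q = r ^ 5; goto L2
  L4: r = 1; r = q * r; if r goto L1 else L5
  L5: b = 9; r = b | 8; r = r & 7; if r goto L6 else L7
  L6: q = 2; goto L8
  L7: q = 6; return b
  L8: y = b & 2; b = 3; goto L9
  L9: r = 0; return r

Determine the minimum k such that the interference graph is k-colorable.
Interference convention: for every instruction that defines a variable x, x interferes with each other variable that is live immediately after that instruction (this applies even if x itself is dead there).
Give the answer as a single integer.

Block summaries:
  L0 def {b,r} use ∅
  L1 def {q,y} use ∅
  L2 def {b,r} use {b}
  L3 def {q,r} use ∅
  L4 def {r} use {q}
  L5 def {b,r} use ∅
  L6 def {q} use ∅
  L7 def {q} use {b}
  L8 def {b,y} use {b}
  L9 def {r} use ∅

Backward fixpoint:
  L0: in=∅ out={b}
  L1: in=∅ out={q}
  L2: in={b} out={b}
  L3: in={b} out={b}
  L4: in={q} out=∅
  L5: in=∅ out={b}
  L6: in={b} out={b}
  L7: in={b} out=∅
  L8: in={b} out=∅
  L9: in=∅ out=∅

Interfere edges:
  b↔{q,r}
  q↔{b,r,y}
  r↔{b,q}
  y↔{q}

Colouring:
  clique {b,q,r} ⇒ need ≥ 3
  3-colouring: c0={q}  c1={b,y}  c2={r}
  χ = 3

Answer: 3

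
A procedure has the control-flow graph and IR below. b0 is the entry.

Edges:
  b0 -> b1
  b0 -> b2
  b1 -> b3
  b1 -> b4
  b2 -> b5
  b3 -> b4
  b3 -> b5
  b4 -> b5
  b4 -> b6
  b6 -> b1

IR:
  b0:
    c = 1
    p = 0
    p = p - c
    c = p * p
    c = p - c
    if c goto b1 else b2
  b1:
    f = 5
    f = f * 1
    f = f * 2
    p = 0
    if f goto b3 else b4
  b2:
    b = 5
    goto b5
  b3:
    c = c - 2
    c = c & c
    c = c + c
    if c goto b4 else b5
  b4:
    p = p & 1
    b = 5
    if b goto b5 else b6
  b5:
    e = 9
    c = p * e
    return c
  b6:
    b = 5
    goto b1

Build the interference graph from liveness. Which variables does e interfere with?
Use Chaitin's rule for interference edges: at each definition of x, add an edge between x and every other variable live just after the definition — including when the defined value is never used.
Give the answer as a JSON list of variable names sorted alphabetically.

Answer: ["p"]

Analysis:
Per-block:
  b0 def {c,p} use ∅
  b1 def {f,p} use ∅
  b2 def {b} use ∅
  b3 def {c} use {c}
  b4 def {b,p} use {p}
  b5 def {c,e} use {p}
  b6 def {b} use ∅

Backward fixpoint:
  b0 li=∅ lo={c,p}
  b1 li={c} lo={c,p}
  b2 li={p} lo={p}
  b3 li={c,p} lo={c,p}
  b4 li={c,p} lo={c,p}
  b5 li={p} lo=∅
  b6 li={c} lo={c}

Conflict graph:
  b — {c,p}
  c — {b,f,p}
  e — {p}
  f — {c,p}
  p — {b,c,e,f}

N(e) = ["p"]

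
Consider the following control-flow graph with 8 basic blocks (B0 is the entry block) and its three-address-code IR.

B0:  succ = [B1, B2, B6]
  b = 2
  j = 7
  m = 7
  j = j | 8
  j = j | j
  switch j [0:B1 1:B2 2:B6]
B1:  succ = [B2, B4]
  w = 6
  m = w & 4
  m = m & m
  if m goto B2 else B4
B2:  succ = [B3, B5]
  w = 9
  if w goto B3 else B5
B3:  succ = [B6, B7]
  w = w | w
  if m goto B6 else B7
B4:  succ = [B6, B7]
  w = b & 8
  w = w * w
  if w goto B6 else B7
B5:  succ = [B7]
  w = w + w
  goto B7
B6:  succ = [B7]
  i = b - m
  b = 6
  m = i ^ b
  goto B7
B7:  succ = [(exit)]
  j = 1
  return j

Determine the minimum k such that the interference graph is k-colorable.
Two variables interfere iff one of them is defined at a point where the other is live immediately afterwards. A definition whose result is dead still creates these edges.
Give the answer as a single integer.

Block summaries:
  B0 def {b,j,m} use ∅
  B1 def {m,w} use ∅
  B2 def {w} use ∅
  B3 def {w} use {m,w}
  B4 def {w} use {b}
  B5 def {w} use {w}
  B6 def {b,i,m} use {b,m}
  B7 def {j} use ∅

Liveness:
  B0 li=∅ lo={b,m}
  B1 li={b} lo={b,m}
  B2 li={b,m} lo={b,m,w}
  B3 li={b,m,w} lo={b,m}
  B4 li={b,m} lo={b,m}
  B5 li={w} lo=∅
  B6 li={b,m} lo=∅
  B7 li=∅ lo=∅

Conflict graph:
  b — {i,j,m,w}
  i — {b}
  j — {b,m}
  m — {b,j,w}
  w — {b,m}

Colouring:
  {b,j,m} pairwise interfere (3-clique) ⇒ χ ≥ 3
  assign b→r0 i→r1 j→r2 m→r1 w→r2 — no edge inside a register ⇒ χ ≤ 3
  χ = 3

Answer: 3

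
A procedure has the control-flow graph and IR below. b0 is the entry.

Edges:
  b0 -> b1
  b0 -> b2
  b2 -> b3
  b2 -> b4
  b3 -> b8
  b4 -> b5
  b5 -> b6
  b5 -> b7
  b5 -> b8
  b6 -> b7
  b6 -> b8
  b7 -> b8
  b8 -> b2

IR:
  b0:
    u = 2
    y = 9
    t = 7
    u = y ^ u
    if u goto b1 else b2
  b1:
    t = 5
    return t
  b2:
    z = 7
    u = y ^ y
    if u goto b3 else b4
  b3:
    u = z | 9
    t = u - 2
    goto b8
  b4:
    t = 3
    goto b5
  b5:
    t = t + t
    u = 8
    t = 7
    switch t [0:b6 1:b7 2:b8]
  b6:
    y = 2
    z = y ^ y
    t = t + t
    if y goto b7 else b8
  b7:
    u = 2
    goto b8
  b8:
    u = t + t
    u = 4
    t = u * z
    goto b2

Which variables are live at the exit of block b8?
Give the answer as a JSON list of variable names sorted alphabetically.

Answer: ["y"]

Derivation:
Block summaries:
  b0: {t,u,y} / ∅
  b1: {t} / ∅
  b2: {u,z} / {y}
  b3: {t,u} / {z}
  b4: {t} / ∅
  b5: {t,u} / {t}
  b6: {t,y,z} / {t}
  b7: {u} / ∅
  b8: {t,u} / {t,z}

Liveness:
  live b0: ∅→{y}
  live b1: ∅→∅
  live b2: {y}→{y,z}
  live b3: {y,z}→{t,y,z}
  live b4: {y,z}→{t,y,z}
  live b5: {t,y,z}→{t,y,z}
  live b6: {t}→{t,y,z}
  live b7: {t,y,z}→{t,y,z}
  live b8: {t,y,z}→{y}

live-out(b8) = ["y"]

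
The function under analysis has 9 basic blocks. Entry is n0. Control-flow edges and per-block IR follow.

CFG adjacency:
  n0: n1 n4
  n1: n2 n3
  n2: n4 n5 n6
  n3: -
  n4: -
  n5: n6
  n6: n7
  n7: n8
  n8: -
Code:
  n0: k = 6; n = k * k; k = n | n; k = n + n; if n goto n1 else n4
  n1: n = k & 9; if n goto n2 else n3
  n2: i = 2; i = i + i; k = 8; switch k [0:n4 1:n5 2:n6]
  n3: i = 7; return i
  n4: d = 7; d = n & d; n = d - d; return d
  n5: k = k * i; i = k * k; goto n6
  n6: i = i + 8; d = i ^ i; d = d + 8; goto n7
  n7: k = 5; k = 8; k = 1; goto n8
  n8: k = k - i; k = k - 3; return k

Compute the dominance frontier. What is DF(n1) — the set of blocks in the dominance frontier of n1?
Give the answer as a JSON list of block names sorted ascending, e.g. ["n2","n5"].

idom tree: n1←n0 n2←n1 n3←n1 n4←n0 n5←n2 n6←n2 n7←n6 n8←n7
Join-block Dom:
  n4: preds {n0,n2}: {n0} ∩ {n0,n1,n2} = {n0}; idom=n0
  n6: preds {n2,n5}: {n0,n1,n2} ∩ {n0,n1,n2,n5} = {n0,n1,n2}; idom=n2

Frontier:
  n4←n0: walk · to n0
  n4←n2: walk n2→n1 to n0
  n6←n2: walk · to n2
  n6←n5: walk n5 to n2
  DF(n0)=∅
  DF(n1)={n4}
  DF(n2)={n4}
  DF(n3)=∅
  DF(n4)=∅
  DF(n5)={n6}
  DF(n6)=∅
  DF(n7)=∅
  DF(n8)=∅

DF(n1) = ["n4"]

Answer: ["n4"]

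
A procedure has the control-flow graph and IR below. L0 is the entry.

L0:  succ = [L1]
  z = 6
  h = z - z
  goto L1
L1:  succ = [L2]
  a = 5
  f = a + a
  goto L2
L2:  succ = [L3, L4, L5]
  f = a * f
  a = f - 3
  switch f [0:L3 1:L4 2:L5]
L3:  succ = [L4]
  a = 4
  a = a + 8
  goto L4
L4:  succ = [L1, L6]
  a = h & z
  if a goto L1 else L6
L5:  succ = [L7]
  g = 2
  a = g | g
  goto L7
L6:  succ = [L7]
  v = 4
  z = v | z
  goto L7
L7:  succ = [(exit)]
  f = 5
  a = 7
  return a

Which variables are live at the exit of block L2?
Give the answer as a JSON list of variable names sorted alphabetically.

Per-block:
  L0: {h,z} / ∅
  L1: {a,f} / ∅
  L2: {a,f} / {a,f}
  L3: {a} / ∅
  L4: {a} / {h,z}
  L5: {a,g} / ∅
  L6: {v,z} / {z}
  L7: {a,f} / ∅

Backward fixpoint:
  live L0: ∅→{h,z}
  live L1: {h,z}→{a,f,h,z}
  live L2: {a,f,h,z}→{h,z}
  live L3: {h,z}→{h,z}
  live L4: {h,z}→{h,z}
  live L5: ∅→∅
  live L6: {z}→∅
  live L7: ∅→∅

live-out(L2) = ["h", "z"]

Answer: ["h", "z"]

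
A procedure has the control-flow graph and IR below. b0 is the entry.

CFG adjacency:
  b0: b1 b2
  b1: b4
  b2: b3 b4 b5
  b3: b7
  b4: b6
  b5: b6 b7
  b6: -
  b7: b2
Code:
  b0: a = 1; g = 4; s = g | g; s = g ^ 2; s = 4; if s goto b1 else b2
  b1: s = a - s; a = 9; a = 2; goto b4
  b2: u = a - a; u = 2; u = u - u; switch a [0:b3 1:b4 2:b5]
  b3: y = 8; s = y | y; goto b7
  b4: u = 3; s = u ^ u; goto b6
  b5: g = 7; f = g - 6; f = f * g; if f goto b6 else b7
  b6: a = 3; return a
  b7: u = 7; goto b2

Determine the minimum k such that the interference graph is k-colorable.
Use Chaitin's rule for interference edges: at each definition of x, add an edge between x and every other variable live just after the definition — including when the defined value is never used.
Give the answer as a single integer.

Per-block:
  b0: {a,g,s} / ∅
  b1: {a,s} / {a,s}
  b2: {u} / {a}
  b3: {s,y} / ∅
  b4: {s,u} / ∅
  b5: {f,g} / ∅
  b6: {a} / ∅
  b7: {u} / ∅

Backward fixpoint:
  b0 li=∅ lo={a,s}
  b1 li={a,s} lo=∅
  b2 li={a} lo={a}
  b3 li={a} lo={a}
  b4 li=∅ lo=∅
  b5 li={a} lo={a}
  b6 li=∅ lo=∅
  b7 li={a} lo={a}

Conflict graph:
  a — {f,g,s,u,y}
  f — {a,g}
  g — {a,f,s}
  s — {a,g}
  u — {a}
  y — {a}

Colouring:
  clique {a,f,g} ⇒ need ≥ 3
  assign a→c0 f→c2 g→c1 s→c2 u→c1 y→c1 — no edge inside a register ⇒ χ ≤ 3
  χ = 3

Answer: 3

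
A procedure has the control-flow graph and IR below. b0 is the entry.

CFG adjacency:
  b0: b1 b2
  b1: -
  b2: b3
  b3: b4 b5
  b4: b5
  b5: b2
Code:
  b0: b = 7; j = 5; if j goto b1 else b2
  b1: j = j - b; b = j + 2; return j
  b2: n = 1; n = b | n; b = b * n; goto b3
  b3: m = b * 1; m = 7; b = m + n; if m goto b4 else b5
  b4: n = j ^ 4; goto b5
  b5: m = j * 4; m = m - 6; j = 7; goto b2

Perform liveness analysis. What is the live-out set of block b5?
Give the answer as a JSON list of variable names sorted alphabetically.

Answer: ["b", "j"]

Working:
Per-block:
  b0: def={b,j} ue=∅
  b1: def={b,j} ue={b,j}
  b2: def={b,n} ue={b}
  b3: def={b,m} ue={b,n}
  b4: def={n} ue={j}
  b5: def={j,m} ue={j}

Liveness:
  b0 li=∅ lo={b,j}
  b1 li={b,j} lo=∅
  b2 li={b,j} lo={b,j,n}
  b3 li={b,j,n} lo={b,j}
  b4 li={b,j} lo={b,j}
  b5 li={b,j} lo={b,j}

live-out(b5) = ["b", "j"]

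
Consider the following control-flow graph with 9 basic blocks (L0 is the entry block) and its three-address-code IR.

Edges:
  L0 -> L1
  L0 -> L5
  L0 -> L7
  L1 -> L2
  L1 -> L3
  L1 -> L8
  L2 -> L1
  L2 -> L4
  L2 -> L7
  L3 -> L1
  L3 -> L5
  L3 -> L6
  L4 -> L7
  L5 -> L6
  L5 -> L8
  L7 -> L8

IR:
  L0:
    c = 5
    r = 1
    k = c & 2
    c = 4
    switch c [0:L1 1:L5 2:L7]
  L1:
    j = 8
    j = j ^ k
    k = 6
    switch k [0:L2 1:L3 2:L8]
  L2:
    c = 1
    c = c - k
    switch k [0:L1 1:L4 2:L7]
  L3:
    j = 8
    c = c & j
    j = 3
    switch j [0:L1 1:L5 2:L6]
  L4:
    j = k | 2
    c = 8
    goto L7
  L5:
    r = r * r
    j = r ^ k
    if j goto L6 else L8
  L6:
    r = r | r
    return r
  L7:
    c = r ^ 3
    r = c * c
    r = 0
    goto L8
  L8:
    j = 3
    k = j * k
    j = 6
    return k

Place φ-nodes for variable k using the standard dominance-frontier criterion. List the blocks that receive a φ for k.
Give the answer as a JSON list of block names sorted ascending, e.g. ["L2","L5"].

idom tree: L1←L0 L2←L1 L3←L1 L4←L2 L5←L0 L6←L0 L7←L0 L8←L0
Dom∩ at merges:
  L1: preds {L0,L2,L3}: {L0} ∩ {L0,L1,L2} ∩ {L0,L1,L3} = {L0}; idom=L0
  L5: preds {L0,L3}: {L0} ∩ {L0,L1,L3} = {L0}; idom=L0
  L6: preds {L3,L5}: {L0,L1,L3} ∩ {L0,L5} = {L0}; idom=L0
  L7: preds {L0,L2,L4}: {L0} ∩ {L0,L1,L2} ∩ {L0,L1,L2,L4} = {L0}; idom=L0
  L8: preds {L1,L5,L7}: {L0,L1} ∩ {L0,L5} ∩ {L0,L7} = {L0}; idom=L0

Frontier:
  join L1 pred L0: · stop@L0
  join L1 pred L2: L2→L1 stop@L0
  join L1 pred L3: L3→L1 stop@L0
  join L5 pred L0: · stop@L0
  join L5 pred L3: L3→L1 stop@L0
  join L6 pred L3: L3→L1 stop@L0
  join L6 pred L5: L5 stop@L0
  join L7 pred L0: · stop@L0
  join L7 pred L2: L2→L1 stop@L0
  join L7 pred L4: L4→L2→L1 stop@L0
  join L8 pred L1: L1 stop@L0
  join L8 pred L5: L5 stop@L0
  join L8 pred L7: L7 stop@L0
  L0 → ∅
  L1 → {L1,L5,L6,L7,L8}
  L2 → {L1,L7}
  L3 → {L1,L5,L6}
  L4 → {L7}
  L5 → {L6,L8}
  L6 → ∅
  L7 → {L8}
  L8 → ∅

φ for k: defs {L0,L1,L8}
  DF⁺ = {L1,L5,L6,L7,L8}

Answer: ["L1", "L5", "L6", "L7", "L8"]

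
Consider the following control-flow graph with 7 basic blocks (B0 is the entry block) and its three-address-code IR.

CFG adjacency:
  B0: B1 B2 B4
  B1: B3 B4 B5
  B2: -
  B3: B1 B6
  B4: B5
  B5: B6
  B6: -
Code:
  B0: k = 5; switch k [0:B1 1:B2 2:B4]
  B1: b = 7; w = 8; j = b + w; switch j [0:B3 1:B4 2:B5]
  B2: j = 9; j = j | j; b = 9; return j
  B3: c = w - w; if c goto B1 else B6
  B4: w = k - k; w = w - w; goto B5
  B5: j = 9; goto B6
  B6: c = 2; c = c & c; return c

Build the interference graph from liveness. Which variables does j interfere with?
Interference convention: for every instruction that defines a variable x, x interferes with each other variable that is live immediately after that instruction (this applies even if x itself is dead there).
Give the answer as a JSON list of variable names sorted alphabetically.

Block summaries:
  B0: {k} / ∅
  B1: {b,j,w} / ∅
  B2: {b,j} / ∅
  B3: {c} / {w}
  B4: {w} / {k}
  B5: {j} / ∅
  B6: {c} / ∅

Live sets:
  live B0: ∅→{k}
  live B1: {k}→{k,w}
  live B2: ∅→∅
  live B3: {k,w}→{k}
  live B4: {k}→∅
  live B5: ∅→∅
  live B6: ∅→∅

Interference:
  b: {j,k,w}
  c: {k}
  j: {b,k,w}
  k: {b,c,j,w}
  w: {b,j,k}

N(j) = ["b", "k", "w"]

Answer: ["b", "k", "w"]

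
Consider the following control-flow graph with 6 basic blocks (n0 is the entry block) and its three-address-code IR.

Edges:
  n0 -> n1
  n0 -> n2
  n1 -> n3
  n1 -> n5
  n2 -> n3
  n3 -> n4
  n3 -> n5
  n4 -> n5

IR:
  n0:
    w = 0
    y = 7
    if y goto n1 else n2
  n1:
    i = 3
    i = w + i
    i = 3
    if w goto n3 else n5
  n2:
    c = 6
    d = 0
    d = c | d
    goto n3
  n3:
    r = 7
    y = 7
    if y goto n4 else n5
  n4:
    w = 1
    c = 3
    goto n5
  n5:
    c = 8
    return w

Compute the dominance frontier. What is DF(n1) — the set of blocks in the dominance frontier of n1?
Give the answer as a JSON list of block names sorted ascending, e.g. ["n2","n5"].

Answer: ["n3", "n5"]

Derivation:
idom tree: n1←n0 n2←n0 n3←n0 n4←n3 n5←n0
Dom at joins:
  n3: preds {n1,n2}: {n0,n1} ∩ {n0,n2} = {n0}; idom=n0
  n5: preds {n1,n3,n4}: {n0,n1} ∩ {n0,n3} ∩ {n0,n3,n4} = {n0}; idom=n0

DF walk-up:
  n3←n1: walk n1 to n0
  n3←n2: walk n2 to n0
  n5←n1: walk n1 to n0
  n5←n3: walk n3 to n0
  n5←n4: walk n4→n3 to n0
  n0: DF=∅
  n1: DF={n3,n5}
  n2: DF={n3}
  n3: DF={n5}
  n4: DF={n5}
  n5: DF=∅

DF(n1) = ["n3", "n5"]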